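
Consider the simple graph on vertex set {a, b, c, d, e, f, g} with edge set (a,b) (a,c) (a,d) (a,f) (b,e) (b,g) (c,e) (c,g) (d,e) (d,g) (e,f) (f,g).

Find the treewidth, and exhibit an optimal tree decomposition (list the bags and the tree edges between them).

Treewidth 3.
One optimal decomposition is:
Bags: B1 = {a, d, e, g}  B2 = {a, c, e, g}  B3 = {a, e, f, g}  B4 = {a, b, e, g}
Tree: B1–B2, B2–B3, B3–B4

The largest bag has 4 vertices, giving width 3; this decomposition certifies tw(G) ≤ 3. For the lower bound: the 4 vertex sets {a,d}, {c,e}, {g}, {f} are disjoint, each induces a connected subgraph, and every pair is joined by at least one edge of G. Contracting each set to a single vertex therefore yields K_{4} as a minor, and since treewidth is minor-monotone, tw(G) ≥ tw(K_{4}) = 3. Therefore the treewidth is 3.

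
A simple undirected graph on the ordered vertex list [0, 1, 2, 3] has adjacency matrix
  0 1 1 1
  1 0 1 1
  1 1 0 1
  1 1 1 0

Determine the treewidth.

3

A width-3 tree decomposition is:
Bags: B1 = {0, 1, 2, 3}
Tree: (single bag)
With just one bag of size 4, the width is 4 − 1 = 3, so tw(G) ≤ 3. For the lower bound, the 4 vertices {0, 1, 2, 3} are pairwise adjacent, and any tree decomposition puts a clique entirely inside one bag — forcing width ≥ 3. Hence tw(G) = 3 exactly.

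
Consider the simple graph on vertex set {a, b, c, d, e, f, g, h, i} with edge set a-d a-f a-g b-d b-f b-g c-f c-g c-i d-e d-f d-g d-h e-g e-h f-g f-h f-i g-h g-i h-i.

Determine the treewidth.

3

A width-3 tree decomposition is:
Bags: B1 = {b, d, f, g}  B2 = {d, f, g, h}  B3 = {a, d, f, g}  B4 = {d, e, g, h}  B5 = {f, g, h, i}  B6 = {c, f, g, i}
Tree: B1–B2, B1–B3, B2–B4, B2–B5, B5–B6
Every bag has size at most 4, so the width is 4 − 1 = 3 and tw(G) ≤ 3. For the lower bound, the 4 vertices {d, e, g, h} are pairwise adjacent, and any tree decomposition puts a clique entirely inside one bag — forcing width ≥ 3. Combining the bounds, tw(G) = 3.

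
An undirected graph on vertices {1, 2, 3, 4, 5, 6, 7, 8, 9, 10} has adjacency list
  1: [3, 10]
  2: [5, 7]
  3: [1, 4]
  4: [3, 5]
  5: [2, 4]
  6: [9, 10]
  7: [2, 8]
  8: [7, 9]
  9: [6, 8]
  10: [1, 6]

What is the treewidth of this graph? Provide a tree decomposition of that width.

Treewidth 2.
One optimal decomposition is:
Bags: B1 = {1, 6, 10}  B2 = {1, 6, 9}  B3 = {1, 8, 9}  B4 = {1, 7, 8}  B5 = {1, 2, 7}  B6 = {1, 2, 5}  B7 = {1, 4, 5}  B8 = {1, 3, 4}
Tree: B1–B2, B2–B3, B3–B4, B4–B5, B5–B6, B6–B7, B7–B8

Every bag has size at most 3, so the width is 3 − 1 = 2 and tw(G) ≤ 2. For the lower bound, G contains the cycle 1–10–6–9–8–7–2–5–4–3–1, so G is not a forest; only forests have treewidth ≤ 1, hence tw(G) ≥ 2. Therefore the treewidth is 2.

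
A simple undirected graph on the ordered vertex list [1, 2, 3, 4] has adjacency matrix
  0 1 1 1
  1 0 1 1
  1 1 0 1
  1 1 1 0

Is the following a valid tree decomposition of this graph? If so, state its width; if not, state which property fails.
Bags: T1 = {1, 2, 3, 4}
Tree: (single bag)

Yes; width 3.

Checking the three conditions: (i) the bags cover all of {1, 2, 3, 4}; (ii) for each edge, some bag contains both endpoints; (iii) the bags containing any fixed vertex form a subtree. All hold, so the decomposition is valid with width 4 − 1 = 3.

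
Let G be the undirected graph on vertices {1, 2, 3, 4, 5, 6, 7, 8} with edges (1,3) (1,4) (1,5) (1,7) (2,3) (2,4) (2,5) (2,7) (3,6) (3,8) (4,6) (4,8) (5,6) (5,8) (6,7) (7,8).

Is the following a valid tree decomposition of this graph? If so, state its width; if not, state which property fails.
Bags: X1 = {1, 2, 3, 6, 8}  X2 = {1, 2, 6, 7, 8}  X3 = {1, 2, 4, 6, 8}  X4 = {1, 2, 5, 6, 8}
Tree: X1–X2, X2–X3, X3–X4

Every vertex of G appears in some bag (union = {1, 2, 3, 4, 5, 6, 7, 8}); every edge is covered by a bag; and for each vertex v the set of bags containing v is connected in the bag tree. The decomposition is therefore valid. The largest bag has 5 vertices, so the width is 4.

Yes; width 4.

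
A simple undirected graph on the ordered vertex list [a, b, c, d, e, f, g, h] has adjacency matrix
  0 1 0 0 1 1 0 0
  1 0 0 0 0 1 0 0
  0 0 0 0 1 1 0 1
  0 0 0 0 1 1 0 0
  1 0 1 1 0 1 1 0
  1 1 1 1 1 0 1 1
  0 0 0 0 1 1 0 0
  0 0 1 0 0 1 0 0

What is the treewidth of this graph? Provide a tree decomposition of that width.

Every bag has size at most 3, so the width is 3 − 1 = 2 and tw(G) ≤ 2. For the lower bound, the 3 vertices {d, e, f} are pairwise adjacent, and any tree decomposition puts a clique entirely inside one bag — forcing width ≥ 2. The upper and lower bounds meet at 2, so that is the treewidth.

Treewidth 2.
Bags: B1 = {a, e, f}  B2 = {c, e, f}  B3 = {e, f, g}  B4 = {d, e, f}  B5 = {c, f, h}  B6 = {a, b, f}
Tree: B1–B2, B2–B3, B2–B4, B2–B5, B1–B6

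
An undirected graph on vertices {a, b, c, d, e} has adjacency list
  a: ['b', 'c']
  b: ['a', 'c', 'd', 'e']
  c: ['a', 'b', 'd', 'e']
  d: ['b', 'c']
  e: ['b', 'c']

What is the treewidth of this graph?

A width-2 tree decomposition is:
Bags: B1 = {a, b, c}  B2 = {b, c, e}  B3 = {b, c, d}
Tree: B1–B2, B2–B3
Every bag has size at most 3, so the width is 3 − 1 = 2 and tw(G) ≤ 2. On the other hand G contains the 3-clique {b, c, d}. A clique must lie in a single bag of any decomposition, so no decomposition can have width below 2. Combining the bounds, tw(G) = 2.

2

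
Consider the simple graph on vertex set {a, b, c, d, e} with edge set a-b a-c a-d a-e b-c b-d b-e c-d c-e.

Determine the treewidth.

3

A width-3 tree decomposition is:
Bags: B1 = {a, b, c, e}  B2 = {a, b, c, d}
Tree: B1–B2
Every bag has size at most 4, so the width is 4 − 1 = 3 and tw(G) ≤ 3. Conversely, {a, b, c, d} is a clique of size 4, and the vertices of any clique must share a bag in every tree decomposition; so some bag has ≥ 4 vertices and tw(G) ≥ 3. Therefore the treewidth is 3.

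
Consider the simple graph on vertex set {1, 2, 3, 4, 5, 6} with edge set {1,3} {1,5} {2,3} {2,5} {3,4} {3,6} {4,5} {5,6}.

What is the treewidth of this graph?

2

A width-2 tree decomposition is:
Bags: B1 = {3, 4, 5}  B2 = {2, 3, 5}  B3 = {3, 5, 6}  B4 = {1, 3, 5}
Tree: B1–B2, B2–B3, B3–B4
Every bag has size at most 3, so the width is 3 − 1 = 2 and tw(G) ≤ 2. For the lower bound, G contains the cycle 5–4–3–2–5, so G is not a forest; only forests have treewidth ≤ 1, hence tw(G) ≥ 2. The upper and lower bounds meet at 2, so that is the treewidth.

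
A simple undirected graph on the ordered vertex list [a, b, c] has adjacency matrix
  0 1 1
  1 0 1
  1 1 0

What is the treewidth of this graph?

2

A width-2 tree decomposition is:
Bags: B1 = {a, b, c}
Tree: (single bag)
With just one bag of size 3, the width is 3 − 1 = 2, so tw(G) ≤ 2. For the lower bound, the 3 vertices {a, b, c} are pairwise adjacent, and any tree decomposition puts a clique entirely inside one bag — forcing width ≥ 2. Combining the bounds, tw(G) = 2.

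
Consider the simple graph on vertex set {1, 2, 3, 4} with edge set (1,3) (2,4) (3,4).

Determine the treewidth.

A width-1 tree decomposition is:
Bags: B1 = {2, 4}  B2 = {3, 4}  B3 = {1, 3}
Tree: B1–B2, B2–B3
Each bag holds 2 vertices, so the decomposition has width 1, which upper-bounds the treewidth. Any graph with an edge has treewidth ≥ 1, and G has the edge 2–4. Combining the bounds, tw(G) = 1.

1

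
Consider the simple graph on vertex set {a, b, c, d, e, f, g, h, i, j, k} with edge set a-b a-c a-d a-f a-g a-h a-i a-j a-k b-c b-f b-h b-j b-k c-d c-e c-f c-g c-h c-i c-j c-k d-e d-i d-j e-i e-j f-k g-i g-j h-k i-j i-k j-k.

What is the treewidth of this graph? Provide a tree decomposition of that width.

Each bag holds 5 vertices, so the decomposition has width 4, which upper-bounds the treewidth. For the lower bound, the 5 vertices {c, d, e, i, j} are pairwise adjacent, and any tree decomposition puts a clique entirely inside one bag — forcing width ≥ 4. Therefore the treewidth is 4.

Treewidth 4.
One such decomposition:
Bags: B1 = {a, c, i, j, k}  B2 = {a, b, c, j, k}  B3 = {a, b, c, h, k}  B4 = {a, c, d, i, j}  B5 = {a, c, g, i, j}  B6 = {c, d, e, i, j}  B7 = {a, b, c, f, k}
Tree: B1–B2, B2–B3, B1–B4, B1–B5, B4–B6, B3–B7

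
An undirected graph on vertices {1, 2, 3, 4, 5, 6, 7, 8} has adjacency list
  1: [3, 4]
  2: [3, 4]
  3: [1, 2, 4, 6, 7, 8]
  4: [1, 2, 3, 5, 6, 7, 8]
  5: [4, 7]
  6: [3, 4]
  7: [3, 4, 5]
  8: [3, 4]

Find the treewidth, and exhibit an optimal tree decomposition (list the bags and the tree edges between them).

The largest bag has 3 vertices, giving width 2; this decomposition certifies tw(G) ≤ 2. Conversely, {1, 3, 4} is a clique of size 3, and the vertices of any clique must share a bag in every tree decomposition; so some bag has ≥ 3 vertices and tw(G) ≥ 2. Therefore the treewidth is 2.

Treewidth 2.
One optimal decomposition is:
Bags: B1 = {3, 4, 8}  B2 = {3, 4, 6}  B3 = {2, 3, 4}  B4 = {3, 4, 7}  B5 = {4, 5, 7}  B6 = {1, 3, 4}
Tree: B1–B2, B2–B3, B1–B4, B4–B5, B1–B6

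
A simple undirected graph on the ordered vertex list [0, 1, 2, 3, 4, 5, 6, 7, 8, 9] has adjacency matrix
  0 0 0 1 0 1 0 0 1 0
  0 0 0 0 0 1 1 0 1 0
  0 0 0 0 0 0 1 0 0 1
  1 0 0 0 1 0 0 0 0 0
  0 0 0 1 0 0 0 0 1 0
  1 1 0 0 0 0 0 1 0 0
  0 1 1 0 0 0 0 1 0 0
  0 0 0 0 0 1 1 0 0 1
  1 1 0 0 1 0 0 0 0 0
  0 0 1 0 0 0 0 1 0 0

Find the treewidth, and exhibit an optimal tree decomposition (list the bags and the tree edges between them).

Each bag holds 3 vertices, so the decomposition has width 2, which upper-bounds the treewidth. The edges 3–4–8–0–3 form a cycle, so G is not a tree and its treewidth is at least 2. Therefore the treewidth is 2.

Treewidth 2.
Bags: B1 = {0, 3, 4}  B2 = {0, 4, 8}  B3 = {0, 5, 8}  B4 = {1, 5, 8}  B5 = {1, 5, 7}  B6 = {1, 6, 7}  B7 = {6, 7, 9}  B8 = {2, 6, 9}
Tree: B1–B2, B2–B3, B3–B4, B4–B5, B5–B6, B6–B7, B7–B8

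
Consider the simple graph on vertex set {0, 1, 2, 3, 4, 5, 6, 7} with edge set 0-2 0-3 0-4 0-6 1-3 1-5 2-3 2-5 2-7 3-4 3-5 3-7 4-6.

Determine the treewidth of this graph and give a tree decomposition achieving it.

Treewidth 2.
One optimal decomposition is:
Bags: B1 = {1, 3, 5}  B2 = {2, 3, 5}  B3 = {0, 2, 3}  B4 = {0, 3, 4}  B5 = {0, 4, 6}  B6 = {2, 3, 7}
Tree: B1–B2, B2–B3, B3–B4, B4–B5, B2–B6

The largest bag has 3 vertices, giving width 2; this decomposition certifies tw(G) ≤ 2. On the other hand G contains the 3-clique {1, 3, 5}. A clique must lie in a single bag of any decomposition, so no decomposition can have width below 2. Combining the bounds, tw(G) = 2.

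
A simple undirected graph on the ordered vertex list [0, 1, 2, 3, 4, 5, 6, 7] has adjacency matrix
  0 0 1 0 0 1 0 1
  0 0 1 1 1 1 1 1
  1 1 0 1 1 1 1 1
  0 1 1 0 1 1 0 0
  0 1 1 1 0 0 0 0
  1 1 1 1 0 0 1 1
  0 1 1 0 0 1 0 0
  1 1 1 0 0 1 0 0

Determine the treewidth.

A width-3 tree decomposition is:
Bags: B1 = {1, 2, 3, 5}  B2 = {1, 2, 5, 6}  B3 = {1, 2, 3, 4}  B4 = {1, 2, 5, 7}  B5 = {0, 2, 5, 7}
Tree: B1–B2, B1–B3, B1–B4, B4–B5
Every bag has size at most 4, so the width is 4 − 1 = 3 and tw(G) ≤ 3. On the other hand G contains the 4-clique {0, 2, 5, 7}. A clique must lie in a single bag of any decomposition, so no decomposition can have width below 3. Combining the bounds, tw(G) = 3.

3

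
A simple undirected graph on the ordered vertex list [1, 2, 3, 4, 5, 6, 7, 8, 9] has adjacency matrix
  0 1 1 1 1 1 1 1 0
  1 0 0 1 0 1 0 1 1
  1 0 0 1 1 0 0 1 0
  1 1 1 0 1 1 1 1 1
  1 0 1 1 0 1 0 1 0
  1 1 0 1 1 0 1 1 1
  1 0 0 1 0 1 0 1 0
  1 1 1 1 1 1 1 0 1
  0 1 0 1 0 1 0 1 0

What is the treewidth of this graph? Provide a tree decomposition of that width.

Treewidth 4.
Bags: B1 = {1, 2, 4, 6, 8}  B2 = {2, 4, 6, 8, 9}  B3 = {1, 4, 5, 6, 8}  B4 = {1, 4, 6, 7, 8}  B5 = {1, 3, 4, 5, 8}
Tree: B1–B2, B1–B3, B3–B4, B3–B5

The largest bag has 5 vertices, giving width 4; this decomposition certifies tw(G) ≤ 4. On the other hand G contains the 5-clique {1, 3, 4, 5, 8}. A clique must lie in a single bag of any decomposition, so no decomposition can have width below 4. The upper and lower bounds meet at 4, so that is the treewidth.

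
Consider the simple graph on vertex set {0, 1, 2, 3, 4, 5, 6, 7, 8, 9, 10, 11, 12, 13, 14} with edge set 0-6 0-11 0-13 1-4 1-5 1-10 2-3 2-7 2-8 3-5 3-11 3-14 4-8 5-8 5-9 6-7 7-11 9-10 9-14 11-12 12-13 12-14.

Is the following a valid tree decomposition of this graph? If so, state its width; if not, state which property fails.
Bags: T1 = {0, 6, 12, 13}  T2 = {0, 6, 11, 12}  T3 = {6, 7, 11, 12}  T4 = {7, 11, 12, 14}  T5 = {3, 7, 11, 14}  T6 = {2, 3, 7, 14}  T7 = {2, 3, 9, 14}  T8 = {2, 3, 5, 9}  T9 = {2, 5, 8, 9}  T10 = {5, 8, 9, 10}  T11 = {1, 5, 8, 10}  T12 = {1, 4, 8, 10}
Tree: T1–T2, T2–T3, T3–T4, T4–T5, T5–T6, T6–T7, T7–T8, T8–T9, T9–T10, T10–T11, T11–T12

Checking the three conditions: (i) the bags cover all of {0, 1, 2, 3, 4, 5, 6, 7, 8, 9, 10, 11, 12, 13, 14}; (ii) for each edge, some bag contains both endpoints; (iii) the bags containing any fixed vertex form a subtree. All hold, so the decomposition is valid with width 4 − 1 = 3.

Yes; width 3.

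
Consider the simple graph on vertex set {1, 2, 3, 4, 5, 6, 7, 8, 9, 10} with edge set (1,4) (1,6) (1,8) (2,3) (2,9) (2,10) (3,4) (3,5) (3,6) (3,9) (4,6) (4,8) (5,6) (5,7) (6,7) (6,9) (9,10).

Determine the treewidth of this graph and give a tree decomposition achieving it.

Every bag has size at most 3, so the width is 3 − 1 = 2 and tw(G) ≤ 2. On the other hand G contains the 3-clique {1, 4, 8}. A clique must lie in a single bag of any decomposition, so no decomposition can have width below 2. Therefore the treewidth is 2.

Treewidth 2.
Bags: B1 = {1, 4, 8}  B2 = {1, 4, 6}  B3 = {3, 4, 6}  B4 = {3, 6, 9}  B5 = {2, 3, 9}  B6 = {3, 5, 6}  B7 = {2, 9, 10}  B8 = {5, 6, 7}
Tree: B1–B2, B2–B3, B3–B4, B4–B5, B4–B6, B5–B7, B6–B8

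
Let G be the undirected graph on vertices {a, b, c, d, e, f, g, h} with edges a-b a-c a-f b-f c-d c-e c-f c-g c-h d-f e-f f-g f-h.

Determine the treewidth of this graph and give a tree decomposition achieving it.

Treewidth 2.
One optimal decomposition is:
Bags: B1 = {a, c, f}  B2 = {c, e, f}  B3 = {c, d, f}  B4 = {c, f, h}  B5 = {c, f, g}  B6 = {a, b, f}
Tree: B1–B2, B2–B3, B1–B4, B3–B5, B1–B6

The largest bag has 3 vertices, giving width 2; this decomposition certifies tw(G) ≤ 2. On the other hand G contains the 3-clique {c, d, f}. A clique must lie in a single bag of any decomposition, so no decomposition can have width below 2. Combining the bounds, tw(G) = 2.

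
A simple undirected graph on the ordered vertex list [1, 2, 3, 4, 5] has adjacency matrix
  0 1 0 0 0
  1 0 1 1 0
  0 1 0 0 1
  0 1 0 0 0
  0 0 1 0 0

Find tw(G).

A width-1 tree decomposition is:
Bags: B1 = {3, 5}  B2 = {2, 3}  B3 = {2, 4}  B4 = {1, 2}
Tree: B1–B2, B2–B3, B2–B4
The largest bag has 2 vertices, giving width 1; this decomposition certifies tw(G) ≤ 1. Any graph with an edge has treewidth ≥ 1, and G has the edge 5–3. Combining the bounds, tw(G) = 1.

1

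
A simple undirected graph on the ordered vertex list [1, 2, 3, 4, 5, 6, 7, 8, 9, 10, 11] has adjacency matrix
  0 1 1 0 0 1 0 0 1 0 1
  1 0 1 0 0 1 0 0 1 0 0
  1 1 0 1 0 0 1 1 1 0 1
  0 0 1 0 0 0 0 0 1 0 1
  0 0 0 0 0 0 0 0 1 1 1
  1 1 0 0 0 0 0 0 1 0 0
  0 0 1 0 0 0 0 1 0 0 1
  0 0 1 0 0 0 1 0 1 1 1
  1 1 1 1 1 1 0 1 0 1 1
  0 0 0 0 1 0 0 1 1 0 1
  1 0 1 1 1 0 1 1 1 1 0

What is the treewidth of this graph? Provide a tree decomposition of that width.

The largest bag has 4 vertices, giving width 3; this decomposition certifies tw(G) ≤ 3. For the lower bound, the 4 vertices {1, 2, 3, 9} are pairwise adjacent, and any tree decomposition puts a clique entirely inside one bag — forcing width ≥ 3. Hence tw(G) = 3 exactly.

Treewidth 3.
One optimal decomposition is:
Bags: B1 = {3, 8, 9, 11}  B2 = {8, 9, 10, 11}  B3 = {1, 3, 9, 11}  B4 = {5, 9, 10, 11}  B5 = {1, 2, 3, 9}  B6 = {3, 7, 8, 11}  B7 = {1, 2, 6, 9}  B8 = {3, 4, 9, 11}
Tree: B1–B2, B1–B3, B2–B4, B3–B5, B1–B6, B5–B7, B1–B8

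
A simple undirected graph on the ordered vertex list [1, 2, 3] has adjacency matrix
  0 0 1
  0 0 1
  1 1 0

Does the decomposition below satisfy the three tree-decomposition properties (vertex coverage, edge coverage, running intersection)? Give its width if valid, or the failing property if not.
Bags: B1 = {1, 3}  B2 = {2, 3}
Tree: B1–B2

Checking the three conditions: (i) the bags cover all of {1, 2, 3}; (ii) for each edge, some bag contains both endpoints; (iii) the bags containing any fixed vertex form a subtree. All hold, so the decomposition is valid with width 2 − 1 = 1.

Yes; width 1.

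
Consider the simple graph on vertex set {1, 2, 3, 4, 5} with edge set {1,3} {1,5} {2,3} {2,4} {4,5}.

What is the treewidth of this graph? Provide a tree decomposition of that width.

Every bag has size at most 3, so the width is 3 − 1 = 2 and tw(G) ≤ 2. Since 2–3–1–5–4–2 is a cycle in G, G is not acyclic. Forests are exactly the graphs of treewidth ≤ 1, so tw(G) ≥ 2. Therefore the treewidth is 2.

Treewidth 2.
Bags: B1 = {1, 2, 3}  B2 = {1, 2, 5}  B3 = {2, 4, 5}
Tree: B1–B2, B2–B3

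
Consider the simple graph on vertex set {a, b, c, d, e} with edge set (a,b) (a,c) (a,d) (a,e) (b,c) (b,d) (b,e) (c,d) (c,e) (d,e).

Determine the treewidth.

A width-4 tree decomposition is:
Bags: B1 = {a, b, c, d, e}
Tree: (single bag)
With just one bag of size 5, the width is 5 − 1 = 4, so tw(G) ≤ 4. For the lower bound, the 5 vertices {a, b, c, d, e} are pairwise adjacent, and any tree decomposition puts a clique entirely inside one bag — forcing width ≥ 4. The upper and lower bounds meet at 4, so that is the treewidth.

4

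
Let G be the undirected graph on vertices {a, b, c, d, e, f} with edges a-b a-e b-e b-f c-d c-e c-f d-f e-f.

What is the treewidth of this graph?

2

A width-2 tree decomposition is:
Bags: B1 = {b, e, f}  B2 = {a, b, e}  B3 = {c, e, f}  B4 = {c, d, f}
Tree: B1–B2, B1–B3, B3–B4
Each bag holds 3 vertices, so the decomposition has width 2, which upper-bounds the treewidth. Conversely, {a, b, e} is a clique of size 3, and the vertices of any clique must share a bag in every tree decomposition; so some bag has ≥ 3 vertices and tw(G) ≥ 2. Combining the bounds, tw(G) = 2.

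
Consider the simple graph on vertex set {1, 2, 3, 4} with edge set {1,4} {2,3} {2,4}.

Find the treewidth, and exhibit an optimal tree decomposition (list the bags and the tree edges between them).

Treewidth 1.
Bags: B1 = {2, 3}  B2 = {2, 4}  B3 = {1, 4}
Tree: B1–B2, B2–B3

Every bag has size at most 2, so the width is 2 − 1 = 1 and tw(G) ≤ 1. Any graph with an edge has treewidth ≥ 1, and G has the edge 2–3. The upper and lower bounds meet at 1, so that is the treewidth.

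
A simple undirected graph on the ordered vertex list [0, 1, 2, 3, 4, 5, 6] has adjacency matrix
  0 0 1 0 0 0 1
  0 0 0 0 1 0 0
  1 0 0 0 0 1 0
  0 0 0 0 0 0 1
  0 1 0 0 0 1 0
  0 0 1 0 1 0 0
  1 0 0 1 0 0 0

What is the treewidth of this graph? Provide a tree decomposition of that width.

The largest bag has 2 vertices, giving width 1; this decomposition certifies tw(G) ≤ 1. Since G has at least one edge (e.g. 3–6), it is not an edgeless graph, so tw(G) ≥ 1. The upper and lower bounds meet at 1, so that is the treewidth.

Treewidth 1.
Bags: B1 = {3, 6}  B2 = {0, 6}  B3 = {0, 2}  B4 = {2, 5}  B5 = {4, 5}  B6 = {1, 4}
Tree: B1–B2, B2–B3, B3–B4, B4–B5, B5–B6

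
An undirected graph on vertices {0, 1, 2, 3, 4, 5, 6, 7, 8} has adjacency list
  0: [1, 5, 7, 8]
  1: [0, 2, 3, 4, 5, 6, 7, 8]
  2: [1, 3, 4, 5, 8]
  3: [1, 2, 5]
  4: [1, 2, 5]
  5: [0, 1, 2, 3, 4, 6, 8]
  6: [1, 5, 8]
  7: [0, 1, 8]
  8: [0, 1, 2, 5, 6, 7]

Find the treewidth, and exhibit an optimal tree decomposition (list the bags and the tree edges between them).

Treewidth 3.
One such decomposition:
Bags: B1 = {1, 2, 4, 5}  B2 = {1, 2, 5, 8}  B3 = {1, 2, 3, 5}  B4 = {0, 1, 5, 8}  B5 = {1, 5, 6, 8}  B6 = {0, 1, 7, 8}
Tree: B1–B2, B2–B3, B2–B4, B4–B5, B4–B6

The largest bag has 4 vertices, giving width 3; this decomposition certifies tw(G) ≤ 3. On the other hand G contains the 4-clique {0, 1, 5, 8}. A clique must lie in a single bag of any decomposition, so no decomposition can have width below 3. Hence tw(G) = 3 exactly.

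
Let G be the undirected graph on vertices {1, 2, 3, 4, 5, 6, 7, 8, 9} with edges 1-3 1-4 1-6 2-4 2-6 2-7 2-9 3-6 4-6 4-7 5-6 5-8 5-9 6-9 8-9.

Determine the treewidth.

A width-2 tree decomposition is:
Bags: B1 = {2, 4, 6}  B2 = {1, 4, 6}  B3 = {2, 6, 9}  B4 = {1, 3, 6}  B5 = {2, 4, 7}  B6 = {5, 6, 9}  B7 = {5, 8, 9}
Tree: B1–B2, B1–B3, B2–B4, B1–B5, B3–B6, B6–B7
The largest bag has 3 vertices, giving width 2; this decomposition certifies tw(G) ≤ 2. On the other hand G contains the 3-clique {5, 8, 9}. A clique must lie in a single bag of any decomposition, so no decomposition can have width below 2. Combining the bounds, tw(G) = 2.

2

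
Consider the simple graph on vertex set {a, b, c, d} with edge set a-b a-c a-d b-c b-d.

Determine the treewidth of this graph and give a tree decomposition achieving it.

Each bag holds 3 vertices, so the decomposition has width 2, which upper-bounds the treewidth. On the other hand G contains the 3-clique {a, b, d}. A clique must lie in a single bag of any decomposition, so no decomposition can have width below 2. Hence tw(G) = 2 exactly.

Treewidth 2.
One such decomposition:
Bags: B1 = {a, b, d}  B2 = {a, b, c}
Tree: B1–B2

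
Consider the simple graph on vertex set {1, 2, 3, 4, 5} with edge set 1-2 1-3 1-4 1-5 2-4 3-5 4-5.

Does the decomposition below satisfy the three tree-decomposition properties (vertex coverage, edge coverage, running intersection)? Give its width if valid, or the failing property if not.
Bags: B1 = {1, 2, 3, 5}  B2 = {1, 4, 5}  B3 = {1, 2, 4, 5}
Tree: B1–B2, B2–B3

A tree decomposition must satisfy three properties: every vertex lies in some bag; for every edge, both endpoints lie together in some bag; and for every vertex, the bags containing it form a connected subtree. Here bags containing vertex 2 are not connected in the tree, so the decomposition is invalid.

No — bags containing vertex 2 are not connected in the tree.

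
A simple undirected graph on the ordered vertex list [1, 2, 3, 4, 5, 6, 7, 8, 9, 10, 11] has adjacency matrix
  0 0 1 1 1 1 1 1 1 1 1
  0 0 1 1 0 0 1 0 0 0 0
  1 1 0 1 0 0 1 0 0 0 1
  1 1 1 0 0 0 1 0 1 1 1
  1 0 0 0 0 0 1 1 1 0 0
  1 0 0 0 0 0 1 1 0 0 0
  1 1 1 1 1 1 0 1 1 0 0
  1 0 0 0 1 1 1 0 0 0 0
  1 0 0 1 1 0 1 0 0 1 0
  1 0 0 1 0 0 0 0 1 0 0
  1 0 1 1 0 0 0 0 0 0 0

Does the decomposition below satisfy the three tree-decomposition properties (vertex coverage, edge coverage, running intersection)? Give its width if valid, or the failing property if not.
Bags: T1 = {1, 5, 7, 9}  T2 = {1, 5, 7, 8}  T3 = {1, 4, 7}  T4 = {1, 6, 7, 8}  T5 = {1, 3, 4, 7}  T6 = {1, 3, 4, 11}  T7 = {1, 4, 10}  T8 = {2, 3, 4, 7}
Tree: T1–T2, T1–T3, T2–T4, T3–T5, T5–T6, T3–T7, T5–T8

A tree decomposition must satisfy three properties: every vertex lies in some bag; for every edge, both endpoints lie together in some bag; and for every vertex, the bags containing it form a connected subtree. Here edge (9,4) lies in no bag, so the decomposition is invalid.

No — edge (9,4) lies in no bag.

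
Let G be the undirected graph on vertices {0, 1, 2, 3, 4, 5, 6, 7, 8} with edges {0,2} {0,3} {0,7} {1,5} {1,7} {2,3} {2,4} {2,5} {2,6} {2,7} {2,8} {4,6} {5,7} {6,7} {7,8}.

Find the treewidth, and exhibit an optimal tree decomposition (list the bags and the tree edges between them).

Each bag holds 3 vertices, so the decomposition has width 2, which upper-bounds the treewidth. For the lower bound, the 3 vertices {1, 5, 7} are pairwise adjacent, and any tree decomposition puts a clique entirely inside one bag — forcing width ≥ 2. Therefore the treewidth is 2.

Treewidth 2.
Bags: B1 = {2, 5, 7}  B2 = {1, 5, 7}  B3 = {2, 6, 7}  B4 = {0, 2, 7}  B5 = {2, 7, 8}  B6 = {0, 2, 3}  B7 = {2, 4, 6}
Tree: B1–B2, B1–B3, B1–B4, B3–B5, B4–B6, B3–B7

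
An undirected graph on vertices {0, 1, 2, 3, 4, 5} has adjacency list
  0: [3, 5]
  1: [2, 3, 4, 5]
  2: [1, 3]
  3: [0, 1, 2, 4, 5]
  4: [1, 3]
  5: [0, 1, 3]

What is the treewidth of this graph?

A width-2 tree decomposition is:
Bags: B1 = {1, 3, 5}  B2 = {0, 3, 5}  B3 = {1, 2, 3}  B4 = {1, 3, 4}
Tree: B1–B2, B1–B3, B3–B4
Every bag has size at most 3, so the width is 3 − 1 = 2 and tw(G) ≤ 2. On the other hand G contains the 3-clique {0, 3, 5}. A clique must lie in a single bag of any decomposition, so no decomposition can have width below 2. Therefore the treewidth is 2.

2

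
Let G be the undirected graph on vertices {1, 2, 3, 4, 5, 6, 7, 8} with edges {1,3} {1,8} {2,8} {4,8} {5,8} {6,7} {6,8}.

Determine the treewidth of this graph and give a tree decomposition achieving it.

Treewidth 1.
One such decomposition:
Bags: B1 = {1, 8}  B2 = {6, 8}  B3 = {5, 8}  B4 = {2, 8}  B5 = {4, 8}  B6 = {1, 3}  B7 = {6, 7}
Tree: B1–B2, B1–B3, B3–B4, B2–B5, B1–B6, B2–B7

The largest bag has 2 vertices, giving width 1; this decomposition certifies tw(G) ≤ 1. G has an edge, so its treewidth is at least 1. Combining the bounds, tw(G) = 1.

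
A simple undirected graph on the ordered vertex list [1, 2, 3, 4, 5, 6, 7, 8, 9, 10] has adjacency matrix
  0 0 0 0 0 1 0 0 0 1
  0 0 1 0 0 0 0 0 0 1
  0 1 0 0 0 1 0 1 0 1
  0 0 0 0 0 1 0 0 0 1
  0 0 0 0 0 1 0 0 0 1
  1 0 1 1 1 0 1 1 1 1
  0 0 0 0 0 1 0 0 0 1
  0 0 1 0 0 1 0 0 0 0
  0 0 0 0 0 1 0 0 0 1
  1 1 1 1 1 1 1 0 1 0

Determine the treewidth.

A width-2 tree decomposition is:
Bags: B1 = {3, 6, 10}  B2 = {5, 6, 10}  B3 = {3, 6, 8}  B4 = {6, 7, 10}  B5 = {6, 9, 10}  B6 = {2, 3, 10}  B7 = {1, 6, 10}  B8 = {4, 6, 10}
Tree: B1–B2, B1–B3, B2–B4, B2–B5, B1–B6, B1–B7, B1–B8
Each bag holds 3 vertices, so the decomposition has width 2, which upper-bounds the treewidth. On the other hand G contains the 3-clique {2, 3, 10}. A clique must lie in a single bag of any decomposition, so no decomposition can have width below 2. Hence tw(G) = 2 exactly.

2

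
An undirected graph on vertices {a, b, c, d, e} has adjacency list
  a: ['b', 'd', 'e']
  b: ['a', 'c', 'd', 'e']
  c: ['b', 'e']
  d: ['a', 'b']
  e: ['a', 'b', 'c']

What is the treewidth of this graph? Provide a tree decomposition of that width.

Every bag has size at most 3, so the width is 3 − 1 = 2 and tw(G) ≤ 2. Conversely, {a, b, d} is a clique of size 3, and the vertices of any clique must share a bag in every tree decomposition; so some bag has ≥ 3 vertices and tw(G) ≥ 2. Hence tw(G) = 2 exactly.

Treewidth 2.
One such decomposition:
Bags: B1 = {a, b, e}  B2 = {a, b, d}  B3 = {b, c, e}
Tree: B1–B2, B1–B3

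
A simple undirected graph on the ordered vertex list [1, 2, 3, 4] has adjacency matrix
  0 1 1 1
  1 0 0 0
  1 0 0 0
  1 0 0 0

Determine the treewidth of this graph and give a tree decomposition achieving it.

Treewidth 1.
One optimal decomposition is:
Bags: B1 = {1, 4}  B2 = {1, 3}  B3 = {1, 2}
Tree: B1–B2, B2–B3

Each bag holds 2 vertices, so the decomposition has width 1, which upper-bounds the treewidth. Since G has at least one edge (e.g. 4–1), it is not an edgeless graph, so tw(G) ≥ 1. Hence tw(G) = 1 exactly.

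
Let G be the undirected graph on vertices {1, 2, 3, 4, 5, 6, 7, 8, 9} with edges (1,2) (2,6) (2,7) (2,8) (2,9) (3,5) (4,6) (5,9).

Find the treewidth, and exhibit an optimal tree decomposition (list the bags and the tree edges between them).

Treewidth 1.
One optimal decomposition is:
Bags: B1 = {3, 5}  B2 = {5, 9}  B3 = {2, 9}  B4 = {1, 2}  B5 = {2, 6}  B6 = {2, 7}  B7 = {2, 8}  B8 = {4, 6}
Tree: B1–B2, B2–B3, B3–B4, B3–B5, B4–B6, B4–B7, B5–B8

Each bag holds 2 vertices, so the decomposition has width 1, which upper-bounds the treewidth. Since G has at least one edge (e.g. 5–3), it is not an edgeless graph, so tw(G) ≥ 1. Hence tw(G) = 1 exactly.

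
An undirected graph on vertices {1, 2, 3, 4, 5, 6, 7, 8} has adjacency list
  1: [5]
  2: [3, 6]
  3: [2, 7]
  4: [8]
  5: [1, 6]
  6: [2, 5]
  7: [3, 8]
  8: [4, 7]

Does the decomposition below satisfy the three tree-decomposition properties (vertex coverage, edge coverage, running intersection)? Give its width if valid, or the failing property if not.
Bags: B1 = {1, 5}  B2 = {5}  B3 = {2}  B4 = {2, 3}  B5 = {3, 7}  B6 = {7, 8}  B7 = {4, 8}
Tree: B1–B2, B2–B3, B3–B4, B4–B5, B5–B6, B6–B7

A tree decomposition must satisfy three properties: every vertex lies in some bag; for every edge, both endpoints lie together in some bag; and for every vertex, the bags containing it form a connected subtree. Here vertex 6 appears in no bag, so the decomposition is invalid.

No — vertex 6 appears in no bag.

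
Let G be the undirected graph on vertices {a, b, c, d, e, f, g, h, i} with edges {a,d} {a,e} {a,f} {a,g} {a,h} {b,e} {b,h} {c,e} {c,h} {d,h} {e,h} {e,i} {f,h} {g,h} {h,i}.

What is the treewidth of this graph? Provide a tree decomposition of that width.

Treewidth 2.
One such decomposition:
Bags: B1 = {a, d, h}  B2 = {a, e, h}  B3 = {e, h, i}  B4 = {b, e, h}  B5 = {c, e, h}  B6 = {a, g, h}  B7 = {a, f, h}
Tree: B1–B2, B2–B3, B3–B4, B3–B5, B2–B6, B6–B7

Every bag has size at most 3, so the width is 3 − 1 = 2 and tw(G) ≤ 2. On the other hand G contains the 3-clique {c, e, h}. A clique must lie in a single bag of any decomposition, so no decomposition can have width below 2. Therefore the treewidth is 2.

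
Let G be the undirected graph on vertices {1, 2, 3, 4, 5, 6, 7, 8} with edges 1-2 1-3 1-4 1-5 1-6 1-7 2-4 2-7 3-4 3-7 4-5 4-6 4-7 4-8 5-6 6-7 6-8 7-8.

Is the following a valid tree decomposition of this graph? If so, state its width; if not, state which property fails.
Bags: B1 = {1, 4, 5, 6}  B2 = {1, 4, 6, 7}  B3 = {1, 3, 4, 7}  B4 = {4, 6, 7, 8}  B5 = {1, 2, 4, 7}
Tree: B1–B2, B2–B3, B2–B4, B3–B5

Yes; width 3.

Checking the three conditions: (i) the bags cover all of {1, 2, 3, 4, 5, 6, 7, 8}; (ii) for each edge, some bag contains both endpoints; (iii) the bags containing any fixed vertex form a subtree. All hold, so the decomposition is valid with width 4 − 1 = 3.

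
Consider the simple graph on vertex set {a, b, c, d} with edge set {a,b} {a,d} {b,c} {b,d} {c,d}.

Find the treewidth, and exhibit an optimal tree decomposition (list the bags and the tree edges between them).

The largest bag has 3 vertices, giving width 2; this decomposition certifies tw(G) ≤ 2. Conversely, {b, c, d} is a clique of size 3, and the vertices of any clique must share a bag in every tree decomposition; so some bag has ≥ 3 vertices and tw(G) ≥ 2. The upper and lower bounds meet at 2, so that is the treewidth.

Treewidth 2.
One such decomposition:
Bags: B1 = {a, b, d}  B2 = {b, c, d}
Tree: B1–B2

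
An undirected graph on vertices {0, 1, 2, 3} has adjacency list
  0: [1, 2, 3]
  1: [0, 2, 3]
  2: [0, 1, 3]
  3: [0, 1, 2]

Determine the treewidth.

A width-3 tree decomposition is:
Bags: B1 = {0, 1, 2, 3}
Tree: (single bag)
With just one bag of size 4, the width is 4 − 1 = 3, so tw(G) ≤ 3. Conversely, {0, 1, 2, 3} is a clique of size 4, and the vertices of any clique must share a bag in every tree decomposition; so some bag has ≥ 4 vertices and tw(G) ≥ 3. The upper and lower bounds meet at 3, so that is the treewidth.

3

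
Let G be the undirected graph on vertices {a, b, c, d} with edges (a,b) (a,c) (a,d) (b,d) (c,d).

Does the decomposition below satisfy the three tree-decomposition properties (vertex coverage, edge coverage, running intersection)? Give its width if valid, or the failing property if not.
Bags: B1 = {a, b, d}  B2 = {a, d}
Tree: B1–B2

No — vertex c appears in no bag.

A tree decomposition must satisfy three properties: every vertex lies in some bag; for every edge, both endpoints lie together in some bag; and for every vertex, the bags containing it form a connected subtree. Here vertex c appears in no bag, so the decomposition is invalid.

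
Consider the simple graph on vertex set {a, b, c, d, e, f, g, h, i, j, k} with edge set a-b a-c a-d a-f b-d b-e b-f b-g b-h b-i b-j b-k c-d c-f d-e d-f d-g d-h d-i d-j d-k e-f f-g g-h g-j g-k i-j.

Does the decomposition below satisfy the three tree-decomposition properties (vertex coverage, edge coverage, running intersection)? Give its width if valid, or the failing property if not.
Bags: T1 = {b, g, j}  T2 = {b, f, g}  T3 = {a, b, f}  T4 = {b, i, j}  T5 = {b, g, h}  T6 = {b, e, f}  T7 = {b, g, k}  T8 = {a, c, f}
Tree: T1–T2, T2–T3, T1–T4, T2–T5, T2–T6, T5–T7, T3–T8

No — vertex d appears in no bag.

A tree decomposition must satisfy three properties: every vertex lies in some bag; for every edge, both endpoints lie together in some bag; and for every vertex, the bags containing it form a connected subtree. Here vertex d appears in no bag, so the decomposition is invalid.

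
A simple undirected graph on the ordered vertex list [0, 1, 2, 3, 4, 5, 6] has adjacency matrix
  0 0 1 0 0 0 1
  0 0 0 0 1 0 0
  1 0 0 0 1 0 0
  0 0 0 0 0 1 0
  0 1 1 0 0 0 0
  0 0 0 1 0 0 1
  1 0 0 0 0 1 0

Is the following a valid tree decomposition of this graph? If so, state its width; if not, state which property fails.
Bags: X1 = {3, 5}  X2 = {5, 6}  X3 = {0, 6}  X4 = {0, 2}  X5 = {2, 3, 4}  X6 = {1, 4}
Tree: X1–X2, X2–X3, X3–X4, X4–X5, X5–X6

A tree decomposition must satisfy three properties: every vertex lies in some bag; for every edge, both endpoints lie together in some bag; and for every vertex, the bags containing it form a connected subtree. Here bags containing vertex 3 are not connected in the tree, so the decomposition is invalid.

No — bags containing vertex 3 are not connected in the tree.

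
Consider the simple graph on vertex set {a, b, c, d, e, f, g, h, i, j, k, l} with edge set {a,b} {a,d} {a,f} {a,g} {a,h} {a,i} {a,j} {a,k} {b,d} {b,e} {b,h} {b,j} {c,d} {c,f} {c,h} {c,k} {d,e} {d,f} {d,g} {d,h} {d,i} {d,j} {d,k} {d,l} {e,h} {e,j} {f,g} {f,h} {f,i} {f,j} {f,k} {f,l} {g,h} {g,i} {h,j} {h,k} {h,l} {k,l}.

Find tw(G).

4

A width-4 tree decomposition is:
Bags: B1 = {a, d, f, g, h}  B2 = {a, d, f, h, k}  B3 = {a, d, f, h, j}  B4 = {a, b, d, h, j}  B5 = {a, d, f, g, i}  B6 = {c, d, f, h, k}  B7 = {b, d, e, h, j}  B8 = {d, f, h, k, l}
Tree: B1–B2, B1–B3, B3–B4, B1–B5, B2–B6, B4–B7, B2–B8
The largest bag has 5 vertices, giving width 4; this decomposition certifies tw(G) ≤ 4. On the other hand G contains the 5-clique {b, d, e, h, j}. A clique must lie in a single bag of any decomposition, so no decomposition can have width below 4. Therefore the treewidth is 4.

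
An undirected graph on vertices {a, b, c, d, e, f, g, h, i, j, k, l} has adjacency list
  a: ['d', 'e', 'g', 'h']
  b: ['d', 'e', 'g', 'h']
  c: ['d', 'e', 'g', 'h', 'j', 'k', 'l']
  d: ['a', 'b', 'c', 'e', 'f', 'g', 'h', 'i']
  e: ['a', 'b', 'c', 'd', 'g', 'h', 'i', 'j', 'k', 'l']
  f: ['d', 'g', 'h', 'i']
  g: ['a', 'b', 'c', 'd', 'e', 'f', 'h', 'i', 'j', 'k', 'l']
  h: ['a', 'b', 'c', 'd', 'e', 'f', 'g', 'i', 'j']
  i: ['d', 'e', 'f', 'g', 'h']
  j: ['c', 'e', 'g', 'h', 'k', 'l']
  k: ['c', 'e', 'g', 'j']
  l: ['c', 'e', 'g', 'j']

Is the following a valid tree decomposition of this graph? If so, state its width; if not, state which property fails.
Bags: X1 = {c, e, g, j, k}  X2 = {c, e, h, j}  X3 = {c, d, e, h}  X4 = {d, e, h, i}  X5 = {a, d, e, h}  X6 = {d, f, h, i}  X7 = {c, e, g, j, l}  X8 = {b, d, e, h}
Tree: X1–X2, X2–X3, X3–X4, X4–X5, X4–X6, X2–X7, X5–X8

No — edge (g,h) lies in no bag.

A tree decomposition must satisfy three properties: every vertex lies in some bag; for every edge, both endpoints lie together in some bag; and for every vertex, the bags containing it form a connected subtree. Here edge (g,h) lies in no bag, so the decomposition is invalid.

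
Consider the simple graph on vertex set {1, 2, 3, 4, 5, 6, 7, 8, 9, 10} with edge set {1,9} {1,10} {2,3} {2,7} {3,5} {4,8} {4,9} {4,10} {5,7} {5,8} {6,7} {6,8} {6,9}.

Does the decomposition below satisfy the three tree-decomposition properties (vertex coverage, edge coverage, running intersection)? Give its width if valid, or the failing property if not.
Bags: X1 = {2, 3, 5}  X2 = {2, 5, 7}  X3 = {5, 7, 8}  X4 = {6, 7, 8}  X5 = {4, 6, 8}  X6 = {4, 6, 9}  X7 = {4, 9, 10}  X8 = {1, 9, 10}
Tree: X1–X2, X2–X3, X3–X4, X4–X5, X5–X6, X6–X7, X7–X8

Yes; width 2.

Checking the three conditions: (i) the bags cover all of {1, 2, 3, 4, 5, 6, 7, 8, 9, 10}; (ii) for each edge, some bag contains both endpoints; (iii) the bags containing any fixed vertex form a subtree. All hold, so the decomposition is valid with width 3 − 1 = 2.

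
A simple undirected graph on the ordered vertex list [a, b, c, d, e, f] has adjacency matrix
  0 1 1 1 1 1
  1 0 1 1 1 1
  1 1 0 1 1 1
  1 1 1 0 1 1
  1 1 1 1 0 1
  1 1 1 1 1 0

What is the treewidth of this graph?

A width-5 tree decomposition is:
Bags: B1 = {a, b, c, d, e, f}
Tree: (single bag)
With just one bag of size 6, the width is 6 − 1 = 5, so tw(G) ≤ 5. Conversely, {a, b, c, d, e, f} is a clique of size 6, and the vertices of any clique must share a bag in every tree decomposition; so some bag has ≥ 6 vertices and tw(G) ≥ 5. Combining the bounds, tw(G) = 5.

5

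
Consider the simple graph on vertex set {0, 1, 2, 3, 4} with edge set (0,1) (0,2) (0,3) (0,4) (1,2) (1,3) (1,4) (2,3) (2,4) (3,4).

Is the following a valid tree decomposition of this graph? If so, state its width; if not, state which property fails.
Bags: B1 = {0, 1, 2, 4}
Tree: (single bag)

A tree decomposition must satisfy three properties: every vertex lies in some bag; for every edge, both endpoints lie together in some bag; and for every vertex, the bags containing it form a connected subtree. Here vertex 3 appears in no bag, so the decomposition is invalid.

No — vertex 3 appears in no bag.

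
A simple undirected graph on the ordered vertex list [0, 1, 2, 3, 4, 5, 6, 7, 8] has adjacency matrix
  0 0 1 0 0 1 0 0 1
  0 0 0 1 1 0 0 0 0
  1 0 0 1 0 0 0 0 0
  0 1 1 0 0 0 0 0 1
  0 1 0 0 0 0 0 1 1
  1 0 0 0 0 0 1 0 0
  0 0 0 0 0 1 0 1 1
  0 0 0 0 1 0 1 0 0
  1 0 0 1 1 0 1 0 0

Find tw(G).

A width-3 tree decomposition is:
Bags: B1 = {0, 5, 6, 7}  B2 = {0, 6, 7, 8}  B3 = {0, 4, 7, 8}  B4 = {0, 2, 4, 8}  B5 = {2, 3, 4, 8}  B6 = {1, 2, 3, 4}
Tree: B1–B2, B2–B3, B3–B4, B4–B5, B5–B6
The largest bag has 4 vertices, giving width 3; this decomposition certifies tw(G) ≤ 3. For the lower bound: the 4 vertex sets {5,6,7}, {0}, {8}, {1,2,3,4} are disjoint, each induces a connected subgraph, and every pair is joined by at least one edge of G. Contracting each set to a single vertex therefore yields K_{4} as a minor, and since treewidth is minor-monotone, tw(G) ≥ tw(K_{4}) = 3. The upper and lower bounds meet at 3, so that is the treewidth.

3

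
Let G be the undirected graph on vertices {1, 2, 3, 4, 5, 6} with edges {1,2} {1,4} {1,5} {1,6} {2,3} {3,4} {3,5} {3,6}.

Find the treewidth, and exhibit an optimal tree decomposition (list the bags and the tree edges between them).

Treewidth 2.
One optimal decomposition is:
Bags: B1 = {1, 3, 6}  B2 = {1, 3, 4}  B3 = {1, 2, 3}  B4 = {1, 3, 5}
Tree: B1–B2, B2–B3, B3–B4

Each bag holds 3 vertices, so the decomposition has width 2, which upper-bounds the treewidth. The edges 3–6–1–4–3 form a cycle, so G is not a tree and its treewidth is at least 2. The upper and lower bounds meet at 2, so that is the treewidth.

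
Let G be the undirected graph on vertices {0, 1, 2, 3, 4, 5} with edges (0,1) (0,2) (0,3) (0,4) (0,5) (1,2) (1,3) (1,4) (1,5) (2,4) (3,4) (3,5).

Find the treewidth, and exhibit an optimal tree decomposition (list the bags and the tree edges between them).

Treewidth 3.
One such decomposition:
Bags: B1 = {0, 1, 3, 4}  B2 = {0, 1, 2, 4}  B3 = {0, 1, 3, 5}
Tree: B1–B2, B1–B3

The largest bag has 4 vertices, giving width 3; this decomposition certifies tw(G) ≤ 3. On the other hand G contains the 4-clique {0, 1, 2, 4}. A clique must lie in a single bag of any decomposition, so no decomposition can have width below 3. Combining the bounds, tw(G) = 3.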